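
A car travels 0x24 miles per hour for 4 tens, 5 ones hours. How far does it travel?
Convert 0x24 (hexadecimal) → 2×16 + 4 = 36 (decimal)
Convert 4 tens, 5 ones (place-value notation) → 4×10 + 5 = 45 (decimal)
Compute 36 × 45 = 1620
1620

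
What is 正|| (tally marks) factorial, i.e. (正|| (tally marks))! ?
Convert 正|| (tally marks) → 5 + 2 = 7 (decimal)
Compute 7! = 5040
5040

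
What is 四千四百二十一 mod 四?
Convert 四千四百二十一 (Chinese numeral) → 4×1000 + 4×100 + 2×10 + 1 = 4421 (decimal)
Convert 四 (Chinese numeral) → 4 (decimal)
Compute 4421 mod 4 = 1
1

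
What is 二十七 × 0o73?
Convert 二十七 (Chinese numeral) → 2×10 + 7 = 27 (decimal)
Convert 0o73 (octal) → 7×8 + 3 = 59 (decimal)
Compute 27 × 59 = 1593
1593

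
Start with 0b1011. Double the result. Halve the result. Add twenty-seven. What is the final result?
Convert 0b1011 (binary) → 8 + 2 + 1 = 11 (decimal)
Start: 11
11 × 2 = 22
22 ÷ 2 = 11
Convert twenty-seven (English words) → 27 (decimal)
11 + 27 = 38
38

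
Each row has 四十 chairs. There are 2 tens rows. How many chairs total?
Convert 四十 (Chinese numeral) → 4×10 = 40 (decimal)
Convert 2 tens (place-value notation) → 2×10 = 20 (decimal)
Compute 40 × 20 = 800
800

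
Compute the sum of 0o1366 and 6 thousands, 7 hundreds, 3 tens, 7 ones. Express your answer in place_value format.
Convert 0o1366 (octal) → 1×512 + 3×64 + 6×8 + 6 = 758 (decimal)
Convert 6 thousands, 7 hundreds, 3 tens, 7 ones (place-value notation) → 6×1000 + 7×100 + 3×10 + 7 = 6737 (decimal)
Compute 758 + 6737 = 7495
Convert 7495 (decimal) → 7495 = 7×1000 + 4×100 + 9×10 + 5 → 7 thousands, 4 hundreds, 9 tens, 5 ones (place-value notation)
7 thousands, 4 hundreds, 9 tens, 5 ones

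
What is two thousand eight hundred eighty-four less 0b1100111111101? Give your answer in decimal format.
Convert two thousand eight hundred eighty-four (English words) → 2×1000 + 8×100 + 84 = 2884 (decimal)
Convert 0b1100111111101 (binary) → 4096 + 2048 + 256 + 128 + 64 + 32 + 16 + 8 + 4 + 1 = 6653 (decimal)
Compute 2884 - 6653 = -3769
-3769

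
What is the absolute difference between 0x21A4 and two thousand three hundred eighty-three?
Convert 0x21A4 (hexadecimal) → 2×4096 + 1×256 + 10×16 + 4 = 8612 (decimal)
Convert two thousand three hundred eighty-three (English words) → 2×1000 + 3×100 + 83 = 2383 (decimal)
Compute |8612 - 2383| = 6229
6229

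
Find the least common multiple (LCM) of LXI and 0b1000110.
Convert LXI (Roman numeral) → 50 + 10 + 1 = 61 (decimal)
Convert 0b1000110 (binary) → 64 + 4 + 2 = 70 (decimal)
Compute lcm(61, 70) = 4270
4270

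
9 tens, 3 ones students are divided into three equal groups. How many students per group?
Convert 9 tens, 3 ones (place-value notation) → 9×10 + 3 = 93 (decimal)
Convert three (English words) → 3 (decimal)
Compute 93 ÷ 3 = 31
31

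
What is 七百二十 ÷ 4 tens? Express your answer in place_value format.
Convert 七百二十 (Chinese numeral) → 7×100 + 2×10 = 720 (decimal)
Convert 4 tens (place-value notation) → 4×10 = 40 (decimal)
Compute 720 ÷ 40 = 18
Convert 18 (decimal) → 18 = 1×10 + 8 → 1 ten, 8 ones (place-value notation)
1 ten, 8 ones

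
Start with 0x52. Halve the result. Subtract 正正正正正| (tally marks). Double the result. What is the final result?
Convert 0x52 (hexadecimal) → 5×16 + 2 = 82 (decimal)
Start: 82
82 ÷ 2 = 41
Convert 正正正正正| (tally marks) → 5 + 5 + 5 + 5 + 5 + 1 = 26 (decimal)
41 - 26 = 15
15 × 2 = 30
30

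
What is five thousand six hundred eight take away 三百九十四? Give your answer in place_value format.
Convert five thousand six hundred eight (English words) → 5×1000 + 6×100 + 8 = 5608 (decimal)
Convert 三百九十四 (Chinese numeral) → 3×100 + 9×10 + 4 = 394 (decimal)
Compute 5608 - 394 = 5214
Convert 5214 (decimal) → 5214 = 5×1000 + 2×100 + 1×10 + 4 → 5 thousands, 2 hundreds, 1 ten, 4 ones (place-value notation)
5 thousands, 2 hundreds, 1 ten, 4 ones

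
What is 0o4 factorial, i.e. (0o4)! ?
Convert 0o4 (octal) → 4 (decimal)
Compute 4! = 24
24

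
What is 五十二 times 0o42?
Convert 五十二 (Chinese numeral) → 5×10 + 2 = 52 (decimal)
Convert 0o42 (octal) → 4×8 + 2 = 34 (decimal)
Compute 52 × 34 = 1768
1768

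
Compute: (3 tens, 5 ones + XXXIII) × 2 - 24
Convert 3 tens, 5 ones (place-value notation) → 3×10 + 5 = 35 (decimal)
Convert XXXIII (Roman numeral) → 10 + 10 + 10 + 1 + 1 + 1 = 33 (decimal)
Expression in decimal: (35 + 33) × 2 - 24
Parentheses first: 35 + 33 = 68
Multiply: 68 × 2 = 136
Subtract: 136 - 24 = 112
112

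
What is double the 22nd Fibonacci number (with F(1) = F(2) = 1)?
The 22nd Fibonacci number (with F(1) = F(2) = 1) = 17711
Compute 17711 × 2 = 35422
35422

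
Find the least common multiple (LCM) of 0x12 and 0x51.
Convert 0x12 (hexadecimal) → 1×16 + 2 = 18 (decimal)
Convert 0x51 (hexadecimal) → 5×16 + 1 = 81 (decimal)
Compute lcm(18, 81) = 162
162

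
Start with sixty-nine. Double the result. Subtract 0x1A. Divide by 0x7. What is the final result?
Convert sixty-nine (English words) → 69 (decimal)
Start: 69
69 × 2 = 138
Convert 0x1A (hexadecimal) → 1×16 + 10 = 26 (decimal)
138 - 26 = 112
Convert 0x7 (hexadecimal) → 7 (decimal)
112 ÷ 7 = 16
16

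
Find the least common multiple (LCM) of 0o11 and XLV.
Convert 0o11 (octal) → 1×8 + 1 = 9 (decimal)
Convert XLV (Roman numeral) → 40 + 5 = 45 (decimal)
Compute lcm(9, 45) = 45
45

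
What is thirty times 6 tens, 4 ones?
Convert thirty (English words) → 30 (decimal)
Convert 6 tens, 4 ones (place-value notation) → 6×10 + 4 = 64 (decimal)
Compute 30 × 64 = 1920
1920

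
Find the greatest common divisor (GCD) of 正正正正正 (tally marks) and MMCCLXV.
Convert 正正正正正 (tally marks) → 5 + 5 + 5 + 5 + 5 = 25 (decimal)
Convert MMCCLXV (Roman numeral) → 1000 + 1000 + 100 + 100 + 50 + 10 + 5 = 2265 (decimal)
Compute gcd(25, 2265) = 5
5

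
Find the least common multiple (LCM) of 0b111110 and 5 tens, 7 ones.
Convert 0b111110 (binary) → 32 + 16 + 8 + 4 + 2 = 62 (decimal)
Convert 5 tens, 7 ones (place-value notation) → 5×10 + 7 = 57 (decimal)
Compute lcm(62, 57) = 3534
3534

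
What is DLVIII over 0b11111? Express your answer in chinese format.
Convert DLVIII (Roman numeral) → 500 + 50 + 5 + 1 + 1 + 1 = 558 (decimal)
Convert 0b11111 (binary) → 16 + 8 + 4 + 2 + 1 = 31 (decimal)
Compute 558 ÷ 31 = 18
Convert 18 (decimal) → 18 = 1×10 + 8 → 十八 (Chinese numeral)
十八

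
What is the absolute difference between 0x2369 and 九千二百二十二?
Convert 0x2369 (hexadecimal) → 2×4096 + 3×256 + 6×16 + 9 = 9065 (decimal)
Convert 九千二百二十二 (Chinese numeral) → 9×1000 + 2×100 + 2×10 + 2 = 9222 (decimal)
Compute |9065 - 9222| = 157
157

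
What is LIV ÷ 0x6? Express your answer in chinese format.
Convert LIV (Roman numeral) → 50 + 4 = 54 (decimal)
Convert 0x6 (hexadecimal) → 6 (decimal)
Compute 54 ÷ 6 = 9
Convert 9 (decimal) → 九 (Chinese numeral)
九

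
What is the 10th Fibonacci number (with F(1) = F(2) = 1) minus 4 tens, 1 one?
The 10th Fibonacci number (with F(1) = F(2) = 1): 1, 1, 2, 3, 5, 8, 13, 21, 34, 55 → 55
Convert 4 tens, 1 one (place-value notation) → 4×10 + 1 = 41 (decimal)
Compute 55 - 41 = 14
14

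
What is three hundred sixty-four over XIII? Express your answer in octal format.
Convert three hundred sixty-four (English words) → 3×100 + 64 = 364 (decimal)
Convert XIII (Roman numeral) → 10 + 1 + 1 + 1 = 13 (decimal)
Compute 364 ÷ 13 = 28
Convert 28 (decimal) → 28 = 3×8 + 4 → 0o34 (octal)
0o34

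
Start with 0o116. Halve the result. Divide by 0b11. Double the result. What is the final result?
Convert 0o116 (octal) → 1×64 + 1×8 + 6 = 78 (decimal)
Start: 78
78 ÷ 2 = 39
Convert 0b11 (binary) → 2 + 1 = 3 (decimal)
39 ÷ 3 = 13
13 × 2 = 26
26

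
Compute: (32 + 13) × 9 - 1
Parentheses first: 32 + 13 = 45
Multiply: 45 × 9 = 405
Subtract: 405 - 1 = 404
404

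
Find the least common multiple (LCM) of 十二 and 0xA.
Convert 十二 (Chinese numeral) → 1×10 + 2 = 12 (decimal)
Convert 0xA (hexadecimal) → 10 (decimal)
Compute lcm(12, 10) = 60
60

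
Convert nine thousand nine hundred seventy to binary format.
Convert nine thousand nine hundred seventy (English words) → 9×1000 + 9×100 + 70 = 9970 (decimal)
Convert 9970 (decimal) → 9970 = 8192 + 1024 + 512 + 128 + 64 + 32 + 16 + 2 → 0b10011011110010 (binary)
0b10011011110010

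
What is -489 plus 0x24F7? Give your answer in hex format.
Convert 0x24F7 (hexadecimal) → 2×4096 + 4×256 + 15×16 + 7 = 9463 (decimal)
Compute -489 + 9463 = 8974
Convert 8974 (decimal) → 8974 = 2×4096 + 3×256 + 14 → 0x230E (hexadecimal)
0x230E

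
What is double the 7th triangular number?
The 7th triangular number = 7×8/2 = 28
Compute 28 × 2 = 56
56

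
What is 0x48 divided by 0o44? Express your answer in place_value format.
Convert 0x48 (hexadecimal) → 4×16 + 8 = 72 (decimal)
Convert 0o44 (octal) → 4×8 + 4 = 36 (decimal)
Compute 72 ÷ 36 = 2
Convert 2 (decimal) → 2 ones (place-value notation)
2 ones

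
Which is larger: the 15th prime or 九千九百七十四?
Convert the 15th prime (prime index) → 47 (decimal)
Convert 九千九百七十四 (Chinese numeral) → 9×1000 + 9×100 + 7×10 + 4 = 9974 (decimal)
Compare 47 vs 9974: larger = 9974
9974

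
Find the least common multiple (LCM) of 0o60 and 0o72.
Convert 0o60 (octal) → 6×8 = 48 (decimal)
Convert 0o72 (octal) → 7×8 + 2 = 58 (decimal)
Compute lcm(48, 58) = 1392
1392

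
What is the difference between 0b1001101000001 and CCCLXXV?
Convert 0b1001101000001 (binary) → 4096 + 512 + 256 + 64 + 1 = 4929 (decimal)
Convert CCCLXXV (Roman numeral) → 100 + 100 + 100 + 50 + 10 + 10 + 5 = 375 (decimal)
Difference: |4929 - 375| = 4554
4554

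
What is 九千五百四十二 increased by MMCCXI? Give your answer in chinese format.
Convert 九千五百四十二 (Chinese numeral) → 9×1000 + 5×100 + 4×10 + 2 = 9542 (decimal)
Convert MMCCXI (Roman numeral) → 1000 + 1000 + 100 + 100 + 10 + 1 = 2211 (decimal)
Compute 9542 + 2211 = 11753
Convert 11753 (decimal) → 11753 = 1×10000 + 1×1000 + 7×100 + 5×10 + 3 → 一万一千七百五十三 (Chinese numeral)
一万一千七百五十三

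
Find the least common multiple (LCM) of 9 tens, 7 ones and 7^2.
Convert 9 tens, 7 ones (place-value notation) → 9×10 + 7 = 97 (decimal)
Convert 7^2 (power) → 49 (decimal)
Compute lcm(97, 49) = 4753
4753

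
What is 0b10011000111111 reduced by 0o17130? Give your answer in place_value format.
Convert 0b10011000111111 (binary) → 8192 + 1024 + 512 + 32 + 16 + 8 + 4 + 2 + 1 = 9791 (decimal)
Convert 0o17130 (octal) → 1×4096 + 7×512 + 1×64 + 3×8 = 7768 (decimal)
Compute 9791 - 7768 = 2023
Convert 2023 (decimal) → 2023 = 2×1000 + 2×10 + 3 → 2 thousands, 2 tens, 3 ones (place-value notation)
2 thousands, 2 tens, 3 ones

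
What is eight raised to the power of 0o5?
Convert eight (English words) → 8 (decimal)
Convert 0o5 (octal) → 5 (decimal)
Compute 8 ^ 5 = 32768
32768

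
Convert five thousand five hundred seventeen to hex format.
Convert five thousand five hundred seventeen (English words) → 5×1000 + 5×100 + 17 = 5517 (decimal)
Convert 5517 (decimal) → 5517 = 1×4096 + 5×256 + 8×16 + 13 → 0x158D (hexadecimal)
0x158D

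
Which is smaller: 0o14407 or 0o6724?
Convert 0o14407 (octal) → 1×4096 + 4×512 + 4×64 + 7 = 6407 (decimal)
Convert 0o6724 (octal) → 6×512 + 7×64 + 2×8 + 4 = 3540 (decimal)
Compare 6407 vs 3540: smaller = 3540
3540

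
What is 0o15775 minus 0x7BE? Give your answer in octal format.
Convert 0o15775 (octal) → 1×4096 + 5×512 + 7×64 + 7×8 + 5 = 7165 (decimal)
Convert 0x7BE (hexadecimal) → 7×256 + 11×16 + 14 = 1982 (decimal)
Compute 7165 - 1982 = 5183
Convert 5183 (decimal) → 5183 = 1×4096 + 2×512 + 7×8 + 7 → 0o12077 (octal)
0o12077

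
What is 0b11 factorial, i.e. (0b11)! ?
Convert 0b11 (binary) → 2 + 1 = 3 (decimal)
Compute 3! = 6
6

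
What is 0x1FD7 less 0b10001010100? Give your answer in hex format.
Convert 0x1FD7 (hexadecimal) → 1×4096 + 15×256 + 13×16 + 7 = 8151 (decimal)
Convert 0b10001010100 (binary) → 1024 + 64 + 16 + 4 = 1108 (decimal)
Compute 8151 - 1108 = 7043
Convert 7043 (decimal) → 7043 = 1×4096 + 11×256 + 8×16 + 3 → 0x1B83 (hexadecimal)
0x1B83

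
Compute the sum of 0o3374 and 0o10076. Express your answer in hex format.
Convert 0o3374 (octal) → 3×512 + 3×64 + 7×8 + 4 = 1788 (decimal)
Convert 0o10076 (octal) → 1×4096 + 7×8 + 6 = 4158 (decimal)
Compute 1788 + 4158 = 5946
Convert 5946 (decimal) → 5946 = 1×4096 + 7×256 + 3×16 + 10 → 0x173A (hexadecimal)
0x173A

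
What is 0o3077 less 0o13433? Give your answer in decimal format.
Convert 0o3077 (octal) → 3×512 + 7×8 + 7 = 1599 (decimal)
Convert 0o13433 (octal) → 1×4096 + 3×512 + 4×64 + 3×8 + 3 = 5915 (decimal)
Compute 1599 - 5915 = -4316
-4316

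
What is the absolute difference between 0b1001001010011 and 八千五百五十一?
Convert 0b1001001010011 (binary) → 4096 + 512 + 64 + 16 + 2 + 1 = 4691 (decimal)
Convert 八千五百五十一 (Chinese numeral) → 8×1000 + 5×100 + 5×10 + 1 = 8551 (decimal)
Compute |4691 - 8551| = 3860
3860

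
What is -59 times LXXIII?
Convert LXXIII (Roman numeral) → 50 + 10 + 10 + 1 + 1 + 1 = 73 (decimal)
Compute -59 × 73 = -4307
-4307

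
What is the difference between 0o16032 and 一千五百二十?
Convert 0o16032 (octal) → 1×4096 + 6×512 + 3×8 + 2 = 7194 (decimal)
Convert 一千五百二十 (Chinese numeral) → 1×1000 + 5×100 + 2×10 = 1520 (decimal)
Difference: |7194 - 1520| = 5674
5674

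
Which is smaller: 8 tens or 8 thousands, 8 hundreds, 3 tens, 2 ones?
Convert 8 tens (place-value notation) → 8×10 = 80 (decimal)
Convert 8 thousands, 8 hundreds, 3 tens, 2 ones (place-value notation) → 8×1000 + 8×100 + 3×10 + 2 = 8832 (decimal)
Compare 80 vs 8832: smaller = 80
80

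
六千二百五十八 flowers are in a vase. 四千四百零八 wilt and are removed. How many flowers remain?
Convert 六千二百五十八 (Chinese numeral) → 6×1000 + 2×100 + 5×10 + 8 = 6258 (decimal)
Convert 四千四百零八 (Chinese numeral) → 4×1000 + 4×100 + 8 = 4408 (decimal)
Compute 6258 - 4408 = 1850
1850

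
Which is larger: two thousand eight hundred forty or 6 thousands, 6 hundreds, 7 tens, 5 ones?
Convert two thousand eight hundred forty (English words) → 2×1000 + 8×100 + 40 = 2840 (decimal)
Convert 6 thousands, 6 hundreds, 7 tens, 5 ones (place-value notation) → 6×1000 + 6×100 + 7×10 + 5 = 6675 (decimal)
Compare 2840 vs 6675: larger = 6675
6675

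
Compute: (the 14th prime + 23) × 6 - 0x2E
Convert the 14th prime (prime index) → 43 (decimal)
Convert 0x2E (hexadecimal) → 2×16 + 14 = 46 (decimal)
Expression in decimal: (43 + 23) × 6 - 46
Parentheses first: 43 + 23 = 66
Multiply: 66 × 6 = 396
Subtract: 396 - 46 = 350
350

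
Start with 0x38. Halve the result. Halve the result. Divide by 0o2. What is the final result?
Convert 0x38 (hexadecimal) → 3×16 + 8 = 56 (decimal)
Start: 56
56 ÷ 2 = 28
28 ÷ 2 = 14
Convert 0o2 (octal) → 2 (decimal)
14 ÷ 2 = 7
7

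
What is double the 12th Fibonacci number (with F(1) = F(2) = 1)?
The 12th Fibonacci number (with F(1) = F(2) = 1): 1, 1, 2, 3, 5, 8, 13, 21, 34, 55, 89, 144 → 144
Compute 144 × 2 = 288
288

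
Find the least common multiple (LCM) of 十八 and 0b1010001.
Convert 十八 (Chinese numeral) → 1×10 + 8 = 18 (decimal)
Convert 0b1010001 (binary) → 64 + 16 + 1 = 81 (decimal)
Compute lcm(18, 81) = 162
162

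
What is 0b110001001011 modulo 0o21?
Convert 0b110001001011 (binary) → 2048 + 1024 + 64 + 8 + 2 + 1 = 3147 (decimal)
Convert 0o21 (octal) → 2×8 + 1 = 17 (decimal)
Compute 3147 mod 17 = 2
2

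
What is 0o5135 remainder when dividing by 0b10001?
Convert 0o5135 (octal) → 5×512 + 1×64 + 3×8 + 5 = 2653 (decimal)
Convert 0b10001 (binary) → 16 + 1 = 17 (decimal)
Compute 2653 mod 17 = 1
1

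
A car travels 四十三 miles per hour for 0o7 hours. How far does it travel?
Convert 四十三 (Chinese numeral) → 4×10 + 3 = 43 (decimal)
Convert 0o7 (octal) → 7 (decimal)
Compute 43 × 7 = 301
301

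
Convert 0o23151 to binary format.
Convert 0o23151 (octal) → 2×4096 + 3×512 + 1×64 + 5×8 + 1 = 9833 (decimal)
Convert 9833 (decimal) → 9833 = 8192 + 1024 + 512 + 64 + 32 + 8 + 1 → 0b10011001101001 (binary)
0b10011001101001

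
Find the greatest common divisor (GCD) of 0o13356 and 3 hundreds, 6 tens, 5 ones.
Convert 0o13356 (octal) → 1×4096 + 3×512 + 3×64 + 5×8 + 6 = 5870 (decimal)
Convert 3 hundreds, 6 tens, 5 ones (place-value notation) → 3×100 + 6×10 + 5 = 365 (decimal)
Compute gcd(5870, 365) = 5
5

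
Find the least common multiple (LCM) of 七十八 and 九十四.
Convert 七十八 (Chinese numeral) → 7×10 + 8 = 78 (decimal)
Convert 九十四 (Chinese numeral) → 9×10 + 4 = 94 (decimal)
Compute lcm(78, 94) = 3666
3666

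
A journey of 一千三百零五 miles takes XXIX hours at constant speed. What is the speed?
Convert 一千三百零五 (Chinese numeral) → 1×1000 + 3×100 + 5 = 1305 (decimal)
Convert XXIX (Roman numeral) → 10 + 10 + 9 = 29 (decimal)
Compute 1305 ÷ 29 = 45
45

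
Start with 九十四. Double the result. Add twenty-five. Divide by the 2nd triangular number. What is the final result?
Convert 九十四 (Chinese numeral) → 9×10 + 4 = 94 (decimal)
Start: 94
94 × 2 = 188
Convert twenty-five (English words) → 25 (decimal)
188 + 25 = 213
Convert the 2nd triangular number (triangular index) → 2×3/2 = 3 (decimal)
213 ÷ 3 = 71
71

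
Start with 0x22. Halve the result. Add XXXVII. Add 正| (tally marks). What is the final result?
Convert 0x22 (hexadecimal) → 2×16 + 2 = 34 (decimal)
Start: 34
34 ÷ 2 = 17
Convert XXXVII (Roman numeral) → 10 + 10 + 10 + 5 + 1 + 1 = 37 (decimal)
17 + 37 = 54
Convert 正| (tally marks) → 5 + 1 = 6 (decimal)
54 + 6 = 60
60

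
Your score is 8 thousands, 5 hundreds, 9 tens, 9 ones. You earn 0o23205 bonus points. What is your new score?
Convert 8 thousands, 5 hundreds, 9 tens, 9 ones (place-value notation) → 8×1000 + 5×100 + 9×10 + 9 = 8599 (decimal)
Convert 0o23205 (octal) → 2×4096 + 3×512 + 2×64 + 5 = 9861 (decimal)
Compute 8599 + 9861 = 18460
18460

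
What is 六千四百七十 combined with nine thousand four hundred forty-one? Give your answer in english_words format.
Convert 六千四百七十 (Chinese numeral) → 6×1000 + 4×100 + 7×10 = 6470 (decimal)
Convert nine thousand four hundred forty-one (English words) → 9×1000 + 4×100 + 41 = 9441 (decimal)
Compute 6470 + 9441 = 15911
Convert 15911 (decimal) → 15911 = 15×1000 + 9×100 + 11 → fifteen thousand nine hundred eleven (English words)
fifteen thousand nine hundred eleven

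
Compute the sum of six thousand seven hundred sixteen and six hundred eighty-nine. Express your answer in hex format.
Convert six thousand seven hundred sixteen (English words) → 6×1000 + 7×100 + 16 = 6716 (decimal)
Convert six hundred eighty-nine (English words) → 6×100 + 89 = 689 (decimal)
Compute 6716 + 689 = 7405
Convert 7405 (decimal) → 7405 = 1×4096 + 12×256 + 14×16 + 13 → 0x1CED (hexadecimal)
0x1CED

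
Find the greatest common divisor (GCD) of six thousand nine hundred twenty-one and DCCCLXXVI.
Convert six thousand nine hundred twenty-one (English words) → 6×1000 + 9×100 + 21 = 6921 (decimal)
Convert DCCCLXXVI (Roman numeral) → 500 + 100 + 100 + 100 + 50 + 10 + 10 + 5 + 1 = 876 (decimal)
Compute gcd(6921, 876) = 3
3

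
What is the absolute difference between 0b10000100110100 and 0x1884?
Convert 0b10000100110100 (binary) → 8192 + 256 + 32 + 16 + 4 = 8500 (decimal)
Convert 0x1884 (hexadecimal) → 1×4096 + 8×256 + 8×16 + 4 = 6276 (decimal)
Compute |8500 - 6276| = 2224
2224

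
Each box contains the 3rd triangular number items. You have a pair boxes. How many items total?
Convert the 3rd triangular number (triangular index) → 3×4/2 = 6 (decimal)
Convert a pair (colloquial) → 2 (decimal)
Compute 6 × 2 = 12
12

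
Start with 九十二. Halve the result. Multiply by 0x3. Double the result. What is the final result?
Convert 九十二 (Chinese numeral) → 9×10 + 2 = 92 (decimal)
Start: 92
92 ÷ 2 = 46
Convert 0x3 (hexadecimal) → 3 (decimal)
46 × 3 = 138
138 × 2 = 276
276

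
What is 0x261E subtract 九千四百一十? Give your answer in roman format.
Convert 0x261E (hexadecimal) → 2×4096 + 6×256 + 1×16 + 14 = 9758 (decimal)
Convert 九千四百一十 (Chinese numeral) → 9×1000 + 4×100 + 1×10 = 9410 (decimal)
Compute 9758 - 9410 = 348
Convert 348 (decimal) → 348 = 100 + 100 + 100 + 40 + 5 + 1 + 1 + 1 → CCCXLVIII (Roman numeral)
CCCXLVIII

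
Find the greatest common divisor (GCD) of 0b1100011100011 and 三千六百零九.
Convert 0b1100011100011 (binary) → 4096 + 2048 + 128 + 64 + 32 + 2 + 1 = 6371 (decimal)
Convert 三千六百零九 (Chinese numeral) → 3×1000 + 6×100 + 9 = 3609 (decimal)
Compute gcd(6371, 3609) = 1
1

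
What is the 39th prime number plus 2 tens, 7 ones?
The 39th prime number = 167
Convert 2 tens, 7 ones (place-value notation) → 2×10 + 7 = 27 (decimal)
Compute 167 + 27 = 194
194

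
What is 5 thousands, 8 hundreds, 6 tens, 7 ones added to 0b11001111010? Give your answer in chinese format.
Convert 5 thousands, 8 hundreds, 6 tens, 7 ones (place-value notation) → 5×1000 + 8×100 + 6×10 + 7 = 5867 (decimal)
Convert 0b11001111010 (binary) → 1024 + 512 + 64 + 32 + 16 + 8 + 2 = 1658 (decimal)
Compute 5867 + 1658 = 7525
Convert 7525 (decimal) → 7525 = 7×1000 + 5×100 + 2×10 + 5 → 七千五百二十五 (Chinese numeral)
七千五百二十五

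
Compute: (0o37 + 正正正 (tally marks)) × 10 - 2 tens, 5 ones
Convert 0o37 (octal) → 3×8 + 7 = 31 (decimal)
Convert 正正正 (tally marks) → 5 + 5 + 5 = 15 (decimal)
Convert 2 tens, 5 ones (place-value notation) → 2×10 + 5 = 25 (decimal)
Expression in decimal: (31 + 15) × 10 - 25
Parentheses first: 31 + 15 = 46
Multiply: 46 × 10 = 460
Subtract: 460 - 25 = 435
435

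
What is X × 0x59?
Convert X (Roman numeral) → 10 (decimal)
Convert 0x59 (hexadecimal) → 5×16 + 9 = 89 (decimal)
Compute 10 × 89 = 890
890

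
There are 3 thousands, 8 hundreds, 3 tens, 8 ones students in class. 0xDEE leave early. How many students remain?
Convert 3 thousands, 8 hundreds, 3 tens, 8 ones (place-value notation) → 3×1000 + 8×100 + 3×10 + 8 = 3838 (decimal)
Convert 0xDEE (hexadecimal) → 13×256 + 14×16 + 14 = 3566 (decimal)
Compute 3838 - 3566 = 272
272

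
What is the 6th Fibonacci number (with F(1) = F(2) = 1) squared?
The 6th Fibonacci number (with F(1) = F(2) = 1): 1, 1, 2, 3, 5, 8 → 8
Compute 8² = 8 × 8 = 64
64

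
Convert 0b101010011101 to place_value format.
Convert 0b101010011101 (binary) → 2048 + 512 + 128 + 16 + 8 + 4 + 1 = 2717 (decimal)
Convert 2717 (decimal) → 2717 = 2×1000 + 7×100 + 1×10 + 7 → 2 thousands, 7 hundreds, 1 ten, 7 ones (place-value notation)
2 thousands, 7 hundreds, 1 ten, 7 ones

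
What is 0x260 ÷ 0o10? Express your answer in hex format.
Convert 0x260 (hexadecimal) → 2×256 + 6×16 = 608 (decimal)
Convert 0o10 (octal) → 1×8 = 8 (decimal)
Compute 608 ÷ 8 = 76
Convert 76 (decimal) → 76 = 4×16 + 12 → 0x4C (hexadecimal)
0x4C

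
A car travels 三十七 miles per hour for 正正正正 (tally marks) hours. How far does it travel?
Convert 三十七 (Chinese numeral) → 3×10 + 7 = 37 (decimal)
Convert 正正正正 (tally marks) → 5 + 5 + 5 + 5 = 20 (decimal)
Compute 37 × 20 = 740
740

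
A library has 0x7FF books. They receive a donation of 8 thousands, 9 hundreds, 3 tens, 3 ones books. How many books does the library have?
Convert 0x7FF (hexadecimal) → 7×256 + 15×16 + 15 = 2047 (decimal)
Convert 8 thousands, 9 hundreds, 3 tens, 3 ones (place-value notation) → 8×1000 + 9×100 + 3×10 + 3 = 8933 (decimal)
Compute 2047 + 8933 = 10980
10980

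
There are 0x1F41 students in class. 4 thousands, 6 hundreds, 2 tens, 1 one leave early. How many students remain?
Convert 0x1F41 (hexadecimal) → 1×4096 + 15×256 + 4×16 + 1 = 8001 (decimal)
Convert 4 thousands, 6 hundreds, 2 tens, 1 one (place-value notation) → 4×1000 + 6×100 + 2×10 + 1 = 4621 (decimal)
Compute 8001 - 4621 = 3380
3380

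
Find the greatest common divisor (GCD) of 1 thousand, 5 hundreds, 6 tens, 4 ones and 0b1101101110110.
Convert 1 thousand, 5 hundreds, 6 tens, 4 ones (place-value notation) → 1×1000 + 5×100 + 6×10 + 4 = 1564 (decimal)
Convert 0b1101101110110 (binary) → 4096 + 2048 + 512 + 256 + 64 + 32 + 16 + 4 + 2 = 7030 (decimal)
Compute gcd(1564, 7030) = 2
2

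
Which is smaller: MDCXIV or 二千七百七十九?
Convert MDCXIV (Roman numeral) → 1000 + 500 + 100 + 10 + 4 = 1614 (decimal)
Convert 二千七百七十九 (Chinese numeral) → 2×1000 + 7×100 + 7×10 + 9 = 2779 (decimal)
Compare 1614 vs 2779: smaller = 1614
1614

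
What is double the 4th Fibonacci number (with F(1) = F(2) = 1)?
The 4th Fibonacci number (with F(1) = F(2) = 1): 1, 1, 2, 3 → 3
Compute 3 × 2 = 6
6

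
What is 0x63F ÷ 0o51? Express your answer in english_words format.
Convert 0x63F (hexadecimal) → 6×256 + 3×16 + 15 = 1599 (decimal)
Convert 0o51 (octal) → 5×8 + 1 = 41 (decimal)
Compute 1599 ÷ 41 = 39
Convert 39 (decimal) → thirty-nine (English words)
thirty-nine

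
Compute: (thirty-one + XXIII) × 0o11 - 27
Convert thirty-one (English words) → 31 (decimal)
Convert XXIII (Roman numeral) → 10 + 10 + 1 + 1 + 1 = 23 (decimal)
Convert 0o11 (octal) → 1×8 + 1 = 9 (decimal)
Expression in decimal: (31 + 23) × 9 - 27
Parentheses first: 31 + 23 = 54
Multiply: 54 × 9 = 486
Subtract: 486 - 27 = 459
459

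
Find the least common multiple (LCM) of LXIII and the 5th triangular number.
Convert LXIII (Roman numeral) → 50 + 10 + 1 + 1 + 1 = 63 (decimal)
Convert the 5th triangular number (triangular index) → 5×6/2 = 15 (decimal)
Compute lcm(63, 15) = 315
315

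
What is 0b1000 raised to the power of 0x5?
Convert 0b1000 (binary) → 8 (decimal)
Convert 0x5 (hexadecimal) → 5 (decimal)
Compute 8 ^ 5 = 32768
32768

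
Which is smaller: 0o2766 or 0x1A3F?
Convert 0o2766 (octal) → 2×512 + 7×64 + 6×8 + 6 = 1526 (decimal)
Convert 0x1A3F (hexadecimal) → 1×4096 + 10×256 + 3×16 + 15 = 6719 (decimal)
Compare 1526 vs 6719: smaller = 1526
1526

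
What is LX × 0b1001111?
Convert LX (Roman numeral) → 50 + 10 = 60 (decimal)
Convert 0b1001111 (binary) → 64 + 8 + 4 + 2 + 1 = 79 (decimal)
Compute 60 × 79 = 4740
4740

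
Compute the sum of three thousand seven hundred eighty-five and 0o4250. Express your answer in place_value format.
Convert three thousand seven hundred eighty-five (English words) → 3×1000 + 7×100 + 85 = 3785 (decimal)
Convert 0o4250 (octal) → 4×512 + 2×64 + 5×8 = 2216 (decimal)
Compute 3785 + 2216 = 6001
Convert 6001 (decimal) → 6001 = 6×1000 + 1 → 6 thousands, 1 one (place-value notation)
6 thousands, 1 one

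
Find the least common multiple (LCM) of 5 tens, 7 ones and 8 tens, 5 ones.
Convert 5 tens, 7 ones (place-value notation) → 5×10 + 7 = 57 (decimal)
Convert 8 tens, 5 ones (place-value notation) → 8×10 + 5 = 85 (decimal)
Compute lcm(57, 85) = 4845
4845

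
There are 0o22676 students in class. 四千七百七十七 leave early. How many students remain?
Convert 0o22676 (octal) → 2×4096 + 2×512 + 6×64 + 7×8 + 6 = 9662 (decimal)
Convert 四千七百七十七 (Chinese numeral) → 4×1000 + 7×100 + 7×10 + 7 = 4777 (decimal)
Compute 9662 - 4777 = 4885
4885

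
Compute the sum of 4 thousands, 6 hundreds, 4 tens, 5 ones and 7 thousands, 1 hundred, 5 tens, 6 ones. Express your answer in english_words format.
Convert 4 thousands, 6 hundreds, 4 tens, 5 ones (place-value notation) → 4×1000 + 6×100 + 4×10 + 5 = 4645 (decimal)
Convert 7 thousands, 1 hundred, 5 tens, 6 ones (place-value notation) → 7×1000 + 1×100 + 5×10 + 6 = 7156 (decimal)
Compute 4645 + 7156 = 11801
Convert 11801 (decimal) → 11801 = 11×1000 + 8×100 + 1 → eleven thousand eight hundred one (English words)
eleven thousand eight hundred one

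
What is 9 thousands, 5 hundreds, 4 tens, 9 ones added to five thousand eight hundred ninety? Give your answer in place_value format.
Convert 9 thousands, 5 hundreds, 4 tens, 9 ones (place-value notation) → 9×1000 + 5×100 + 4×10 + 9 = 9549 (decimal)
Convert five thousand eight hundred ninety (English words) → 5×1000 + 8×100 + 90 = 5890 (decimal)
Compute 9549 + 5890 = 15439
Convert 15439 (decimal) → 15439 = 15×1000 + 4×100 + 3×10 + 9 → 15 thousands, 4 hundreds, 3 tens, 9 ones (place-value notation)
15 thousands, 4 hundreds, 3 tens, 9 ones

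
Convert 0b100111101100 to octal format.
Convert 0b100111101100 (binary) → 2048 + 256 + 128 + 64 + 32 + 8 + 4 = 2540 (decimal)
Convert 2540 (decimal) → 2540 = 4×512 + 7×64 + 5×8 + 4 → 0o4754 (octal)
0o4754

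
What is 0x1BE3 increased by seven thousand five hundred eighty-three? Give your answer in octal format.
Convert 0x1BE3 (hexadecimal) → 1×4096 + 11×256 + 14×16 + 3 = 7139 (decimal)
Convert seven thousand five hundred eighty-three (English words) → 7×1000 + 5×100 + 83 = 7583 (decimal)
Compute 7139 + 7583 = 14722
Convert 14722 (decimal) → 14722 = 3×4096 + 4×512 + 6×64 + 2 → 0o34602 (octal)
0o34602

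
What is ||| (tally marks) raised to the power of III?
Convert ||| (tally marks) → 3 (decimal)
Convert III (Roman numeral) → 1 + 1 + 1 = 3 (decimal)
Compute 3 ^ 3 = 27
27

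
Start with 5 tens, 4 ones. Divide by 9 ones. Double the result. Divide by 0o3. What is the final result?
Convert 5 tens, 4 ones (place-value notation) → 5×10 + 4 = 54 (decimal)
Start: 54
Convert 9 ones (place-value notation) → 9 (decimal)
54 ÷ 9 = 6
6 × 2 = 12
Convert 0o3 (octal) → 3 (decimal)
12 ÷ 3 = 4
4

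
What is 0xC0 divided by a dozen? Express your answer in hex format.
Convert 0xC0 (hexadecimal) → 12×16 = 192 (decimal)
Convert a dozen (colloquial) → 12 (decimal)
Compute 192 ÷ 12 = 16
Convert 16 (decimal) → 16 = 1×16 → 0x10 (hexadecimal)
0x10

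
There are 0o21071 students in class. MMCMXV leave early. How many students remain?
Convert 0o21071 (octal) → 2×4096 + 1×512 + 7×8 + 1 = 8761 (decimal)
Convert MMCMXV (Roman numeral) → 1000 + 1000 + 900 + 10 + 5 = 2915 (decimal)
Compute 8761 - 2915 = 5846
5846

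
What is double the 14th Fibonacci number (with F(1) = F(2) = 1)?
The 14th Fibonacci number (with F(1) = F(2) = 1): 1, 1, 2, 3, 5, 8, 13, 21, 34, 55, 89, 144, 233, 377 → 377
Compute 377 × 2 = 754
754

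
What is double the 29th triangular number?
The 29th triangular number = 29×30/2 = 435
Compute 435 × 2 = 870
870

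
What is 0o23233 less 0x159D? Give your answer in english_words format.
Convert 0o23233 (octal) → 2×4096 + 3×512 + 2×64 + 3×8 + 3 = 9883 (decimal)
Convert 0x159D (hexadecimal) → 1×4096 + 5×256 + 9×16 + 13 = 5533 (decimal)
Compute 9883 - 5533 = 4350
Convert 4350 (decimal) → 4350 = 4×1000 + 3×100 + 50 → four thousand three hundred fifty (English words)
four thousand three hundred fifty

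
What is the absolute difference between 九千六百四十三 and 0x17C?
Convert 九千六百四十三 (Chinese numeral) → 9×1000 + 6×100 + 4×10 + 3 = 9643 (decimal)
Convert 0x17C (hexadecimal) → 1×256 + 7×16 + 12 = 380 (decimal)
Compute |9643 - 380| = 9263
9263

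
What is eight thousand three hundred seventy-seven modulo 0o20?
Convert eight thousand three hundred seventy-seven (English words) → 8×1000 + 3×100 + 77 = 8377 (decimal)
Convert 0o20 (octal) → 2×8 = 16 (decimal)
Compute 8377 mod 16 = 9
9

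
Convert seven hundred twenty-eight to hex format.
Convert seven hundred twenty-eight (English words) → 7×100 + 28 = 728 (decimal)
Convert 728 (decimal) → 728 = 2×256 + 13×16 + 8 → 0x2D8 (hexadecimal)
0x2D8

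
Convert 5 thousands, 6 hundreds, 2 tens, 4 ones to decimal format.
Convert 5 thousands, 6 hundreds, 2 tens, 4 ones (place-value notation) → 5×1000 + 6×100 + 2×10 + 4 = 5624 (decimal)
5624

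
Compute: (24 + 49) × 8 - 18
Parentheses first: 24 + 49 = 73
Multiply: 73 × 8 = 584
Subtract: 584 - 18 = 566
566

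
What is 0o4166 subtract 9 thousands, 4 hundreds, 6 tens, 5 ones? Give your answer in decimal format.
Convert 0o4166 (octal) → 4×512 + 1×64 + 6×8 + 6 = 2166 (decimal)
Convert 9 thousands, 4 hundreds, 6 tens, 5 ones (place-value notation) → 9×1000 + 4×100 + 6×10 + 5 = 9465 (decimal)
Compute 2166 - 9465 = -7299
-7299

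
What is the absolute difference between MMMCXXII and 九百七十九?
Convert MMMCXXII (Roman numeral) → 1000 + 1000 + 1000 + 100 + 10 + 10 + 1 + 1 = 3122 (decimal)
Convert 九百七十九 (Chinese numeral) → 9×100 + 7×10 + 9 = 979 (decimal)
Compute |3122 - 979| = 2143
2143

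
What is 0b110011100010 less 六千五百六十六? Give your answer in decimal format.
Convert 0b110011100010 (binary) → 2048 + 1024 + 128 + 64 + 32 + 2 = 3298 (decimal)
Convert 六千五百六十六 (Chinese numeral) → 6×1000 + 5×100 + 6×10 + 6 = 6566 (decimal)
Compute 3298 - 6566 = -3268
-3268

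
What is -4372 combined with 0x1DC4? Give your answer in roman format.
Convert 0x1DC4 (hexadecimal) → 1×4096 + 13×256 + 12×16 + 4 = 7620 (decimal)
Compute -4372 + 7620 = 3248
Convert 3248 (decimal) → 3248 = 1000 + 1000 + 1000 + 100 + 100 + 40 + 5 + 1 + 1 + 1 → MMMCCXLVIII (Roman numeral)
MMMCCXLVIII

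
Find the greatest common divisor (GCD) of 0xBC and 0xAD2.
Convert 0xBC (hexadecimal) → 11×16 + 12 = 188 (decimal)
Convert 0xAD2 (hexadecimal) → 10×256 + 13×16 + 2 = 2770 (decimal)
Compute gcd(188, 2770) = 2
2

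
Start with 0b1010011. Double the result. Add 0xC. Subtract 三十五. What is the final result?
Convert 0b1010011 (binary) → 64 + 16 + 2 + 1 = 83 (decimal)
Start: 83
83 × 2 = 166
Convert 0xC (hexadecimal) → 12 (decimal)
166 + 12 = 178
Convert 三十五 (Chinese numeral) → 3×10 + 5 = 35 (decimal)
178 - 35 = 143
143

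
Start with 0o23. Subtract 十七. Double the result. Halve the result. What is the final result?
Convert 0o23 (octal) → 2×8 + 3 = 19 (decimal)
Start: 19
Convert 十七 (Chinese numeral) → 1×10 + 7 = 17 (decimal)
19 - 17 = 2
2 × 2 = 4
4 ÷ 2 = 2
2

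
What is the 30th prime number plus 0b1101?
The 30th prime number = 113
Convert 0b1101 (binary) → 8 + 4 + 1 = 13 (decimal)
Compute 113 + 13 = 126
126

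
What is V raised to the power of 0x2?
Convert V (Roman numeral) → 5 (decimal)
Convert 0x2 (hexadecimal) → 2 (decimal)
Compute 5 ^ 2 = 25
25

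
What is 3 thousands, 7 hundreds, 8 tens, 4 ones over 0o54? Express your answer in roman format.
Convert 3 thousands, 7 hundreds, 8 tens, 4 ones (place-value notation) → 3×1000 + 7×100 + 8×10 + 4 = 3784 (decimal)
Convert 0o54 (octal) → 5×8 + 4 = 44 (decimal)
Compute 3784 ÷ 44 = 86
Convert 86 (decimal) → 86 = 50 + 10 + 10 + 10 + 5 + 1 → LXXXVI (Roman numeral)
LXXXVI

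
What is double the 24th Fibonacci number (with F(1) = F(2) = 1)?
The 24th Fibonacci number (with F(1) = F(2) = 1) = 46368
Compute 46368 × 2 = 92736
92736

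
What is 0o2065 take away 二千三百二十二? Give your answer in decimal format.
Convert 0o2065 (octal) → 2×512 + 6×8 + 5 = 1077 (decimal)
Convert 二千三百二十二 (Chinese numeral) → 2×1000 + 3×100 + 2×10 + 2 = 2322 (decimal)
Compute 1077 - 2322 = -1245
-1245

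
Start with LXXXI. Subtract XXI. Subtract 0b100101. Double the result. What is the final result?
Convert LXXXI (Roman numeral) → 50 + 10 + 10 + 10 + 1 = 81 (decimal)
Start: 81
Convert XXI (Roman numeral) → 10 + 10 + 1 = 21 (decimal)
81 - 21 = 60
Convert 0b100101 (binary) → 32 + 4 + 1 = 37 (decimal)
60 - 37 = 23
23 × 2 = 46
46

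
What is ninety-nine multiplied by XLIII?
Convert ninety-nine (English words) → 99 (decimal)
Convert XLIII (Roman numeral) → 40 + 1 + 1 + 1 = 43 (decimal)
Compute 99 × 43 = 4257
4257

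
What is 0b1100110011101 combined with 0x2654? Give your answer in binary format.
Convert 0b1100110011101 (binary) → 4096 + 2048 + 256 + 128 + 16 + 8 + 4 + 1 = 6557 (decimal)
Convert 0x2654 (hexadecimal) → 2×4096 + 6×256 + 5×16 + 4 = 9812 (decimal)
Compute 6557 + 9812 = 16369
Convert 16369 (decimal) → 16369 = 8192 + 4096 + 2048 + 1024 + 512 + 256 + 128 + 64 + 32 + 16 + 1 → 0b11111111110001 (binary)
0b11111111110001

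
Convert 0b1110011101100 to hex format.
Convert 0b1110011101100 (binary) → 4096 + 2048 + 1024 + 128 + 64 + 32 + 8 + 4 = 7404 (decimal)
Convert 7404 (decimal) → 7404 = 1×4096 + 12×256 + 14×16 + 12 → 0x1CEC (hexadecimal)
0x1CEC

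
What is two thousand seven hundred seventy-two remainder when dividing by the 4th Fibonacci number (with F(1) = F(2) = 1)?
Convert two thousand seven hundred seventy-two (English words) → 2×1000 + 7×100 + 72 = 2772 (decimal)
Convert the 4th Fibonacci number (with F(1) = F(2) = 1) (Fibonacci index) → 1, 1, 2, 3 → 3 (decimal)
Compute 2772 mod 3 = 0
0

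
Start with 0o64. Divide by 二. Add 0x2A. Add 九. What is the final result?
Convert 0o64 (octal) → 6×8 + 4 = 52 (decimal)
Start: 52
Convert 二 (Chinese numeral) → 2 (decimal)
52 ÷ 2 = 26
Convert 0x2A (hexadecimal) → 2×16 + 10 = 42 (decimal)
26 + 42 = 68
Convert 九 (Chinese numeral) → 9 (decimal)
68 + 9 = 77
77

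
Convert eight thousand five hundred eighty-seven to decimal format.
Convert eight thousand five hundred eighty-seven (English words) → 8×1000 + 5×100 + 87 = 8587 (decimal)
8587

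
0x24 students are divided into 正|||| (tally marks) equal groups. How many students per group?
Convert 0x24 (hexadecimal) → 2×16 + 4 = 36 (decimal)
Convert 正|||| (tally marks) → 5 + 4 = 9 (decimal)
Compute 36 ÷ 9 = 4
4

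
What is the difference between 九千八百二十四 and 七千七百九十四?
Convert 九千八百二十四 (Chinese numeral) → 9×1000 + 8×100 + 2×10 + 4 = 9824 (decimal)
Convert 七千七百九十四 (Chinese numeral) → 7×1000 + 7×100 + 9×10 + 4 = 7794 (decimal)
Difference: |9824 - 7794| = 2030
2030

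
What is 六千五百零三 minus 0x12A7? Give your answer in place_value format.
Convert 六千五百零三 (Chinese numeral) → 6×1000 + 5×100 + 3 = 6503 (decimal)
Convert 0x12A7 (hexadecimal) → 1×4096 + 2×256 + 10×16 + 7 = 4775 (decimal)
Compute 6503 - 4775 = 1728
Convert 1728 (decimal) → 1728 = 1×1000 + 7×100 + 2×10 + 8 → 1 thousand, 7 hundreds, 2 tens, 8 ones (place-value notation)
1 thousand, 7 hundreds, 2 tens, 8 ones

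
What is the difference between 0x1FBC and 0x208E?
Convert 0x1FBC (hexadecimal) → 1×4096 + 15×256 + 11×16 + 12 = 8124 (decimal)
Convert 0x208E (hexadecimal) → 2×4096 + 8×16 + 14 = 8334 (decimal)
Difference: |8124 - 8334| = 210
210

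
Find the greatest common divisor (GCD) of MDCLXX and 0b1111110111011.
Convert MDCLXX (Roman numeral) → 1000 + 500 + 100 + 50 + 10 + 10 = 1670 (decimal)
Convert 0b1111110111011 (binary) → 4096 + 2048 + 1024 + 512 + 256 + 128 + 32 + 16 + 8 + 2 + 1 = 8123 (decimal)
Compute gcd(1670, 8123) = 1
1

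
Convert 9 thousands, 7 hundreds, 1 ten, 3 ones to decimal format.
Convert 9 thousands, 7 hundreds, 1 ten, 3 ones (place-value notation) → 9×1000 + 7×100 + 1×10 + 3 = 9713 (decimal)
9713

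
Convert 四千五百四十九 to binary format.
Convert 四千五百四十九 (Chinese numeral) → 4×1000 + 5×100 + 4×10 + 9 = 4549 (decimal)
Convert 4549 (decimal) → 4549 = 4096 + 256 + 128 + 64 + 4 + 1 → 0b1000111000101 (binary)
0b1000111000101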